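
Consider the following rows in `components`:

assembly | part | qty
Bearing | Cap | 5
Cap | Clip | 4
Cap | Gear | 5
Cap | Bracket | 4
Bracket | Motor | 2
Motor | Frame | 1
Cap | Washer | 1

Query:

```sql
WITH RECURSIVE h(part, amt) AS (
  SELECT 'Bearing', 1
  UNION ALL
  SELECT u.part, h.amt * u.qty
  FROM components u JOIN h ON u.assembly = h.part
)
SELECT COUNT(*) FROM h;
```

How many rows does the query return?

Base: (Bearing, amt=1).
Iteration 1: components of {Bearing} -> Cap = 1*5 = 5.
Iteration 2: components of {Cap} -> Bracket = 5*4 = 20, Clip = 5*4 = 20, Gear = 5*5 = 25, Washer = 5*1 = 5.
Iteration 3: components of {Bracket,Clip,Gear,Washer} -> Motor = 20*2 = 40.
Iteration 4: components of {Motor} -> Frame = 40*1 = 40.
Iteration 5: no further components; recursion stops.
Total rows emitted: 8.

8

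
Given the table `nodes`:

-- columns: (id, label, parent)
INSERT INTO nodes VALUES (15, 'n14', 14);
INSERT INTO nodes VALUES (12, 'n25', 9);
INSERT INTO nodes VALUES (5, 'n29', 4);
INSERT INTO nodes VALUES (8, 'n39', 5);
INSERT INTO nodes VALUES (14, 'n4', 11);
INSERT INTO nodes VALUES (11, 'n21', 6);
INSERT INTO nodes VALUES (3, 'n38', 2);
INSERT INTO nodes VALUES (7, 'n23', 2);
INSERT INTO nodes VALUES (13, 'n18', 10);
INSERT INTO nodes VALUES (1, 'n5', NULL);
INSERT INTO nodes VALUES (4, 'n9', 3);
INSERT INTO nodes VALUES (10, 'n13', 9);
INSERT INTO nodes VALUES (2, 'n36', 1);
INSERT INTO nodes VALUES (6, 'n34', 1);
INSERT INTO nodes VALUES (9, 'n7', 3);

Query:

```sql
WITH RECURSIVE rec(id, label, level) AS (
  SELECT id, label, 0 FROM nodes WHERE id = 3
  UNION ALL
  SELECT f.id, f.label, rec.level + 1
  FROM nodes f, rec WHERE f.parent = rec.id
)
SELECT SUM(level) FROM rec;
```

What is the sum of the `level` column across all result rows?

Base: id=3 (n38) at level 0.
Iteration 1: rows with parent in {3} -> n9 (id 4, level 1), n7 (id 9, level 1).
Iteration 2: rows with parent in {4,9} -> n29 (id 5, level 2), n13 (id 10, level 2), n25 (id 12, level 2).
Iteration 3: rows with parent in {5,10,12} -> n39 (id 8, level 3), n18 (id 13, level 3).
Iteration 4: no rows with parent in {8,13}; recursion stops.
SUM(level) = 0 + 1 + 1 + 2 + 2 + 2 + 3 + 3 = 14.

14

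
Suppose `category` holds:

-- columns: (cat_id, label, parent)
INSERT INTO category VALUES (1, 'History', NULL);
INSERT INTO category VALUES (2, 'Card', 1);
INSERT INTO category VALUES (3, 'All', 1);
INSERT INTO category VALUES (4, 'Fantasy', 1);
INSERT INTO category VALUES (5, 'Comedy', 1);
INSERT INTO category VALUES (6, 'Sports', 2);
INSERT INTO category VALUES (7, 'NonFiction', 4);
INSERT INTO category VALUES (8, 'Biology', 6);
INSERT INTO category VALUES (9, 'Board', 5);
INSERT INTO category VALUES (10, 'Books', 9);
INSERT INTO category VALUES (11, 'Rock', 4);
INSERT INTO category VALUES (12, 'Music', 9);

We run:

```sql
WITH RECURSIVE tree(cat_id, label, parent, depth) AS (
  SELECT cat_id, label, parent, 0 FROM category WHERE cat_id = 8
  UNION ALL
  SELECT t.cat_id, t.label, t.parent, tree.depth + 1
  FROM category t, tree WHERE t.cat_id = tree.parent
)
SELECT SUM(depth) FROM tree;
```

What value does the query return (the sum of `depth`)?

Base: cat_id=8 (Biology), parent=6, depth 0.
Iteration 1: join on cat_id=6 -> Sports (id 6, parent=2, depth 1).
Iteration 2: join on cat_id=2 -> Card (id 2, parent=1, depth 2).
Iteration 3: join on cat_id=1 -> History (id 1, parent=NULL, depth 3).
Iteration 4: parent is NULL; no match; recursion stops.
SUM(depth) = 0 + 1 + 2 + 3 = 6.

6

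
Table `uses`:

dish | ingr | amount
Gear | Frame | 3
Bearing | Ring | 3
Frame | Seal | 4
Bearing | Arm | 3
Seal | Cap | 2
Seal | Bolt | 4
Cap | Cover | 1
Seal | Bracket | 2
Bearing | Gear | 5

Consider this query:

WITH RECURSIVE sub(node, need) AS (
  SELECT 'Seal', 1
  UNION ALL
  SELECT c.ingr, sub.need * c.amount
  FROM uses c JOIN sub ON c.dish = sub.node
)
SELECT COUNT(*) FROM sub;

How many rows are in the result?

Base: (Seal, need=1).
Iteration 1: components of {Seal} -> Bolt = 1*4 = 4, Bracket = 1*2 = 2, Cap = 1*2 = 2.
Iteration 2: components of {Bolt,Bracket,Cap} -> Cover = 2*1 = 2.
Iteration 3: no further components; recursion stops.
Total rows emitted: 5.

5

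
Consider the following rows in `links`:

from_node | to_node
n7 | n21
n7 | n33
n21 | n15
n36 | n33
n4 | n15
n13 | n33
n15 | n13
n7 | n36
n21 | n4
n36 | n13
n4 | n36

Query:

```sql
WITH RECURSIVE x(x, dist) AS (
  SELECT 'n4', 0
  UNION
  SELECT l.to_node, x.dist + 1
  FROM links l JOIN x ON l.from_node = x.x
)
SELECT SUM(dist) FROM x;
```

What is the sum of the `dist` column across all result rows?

9

Base: (n4, dist=0).
Iteration 1: edges from {n4} -> (n15, dist=1), (n36, dist=1).
Iteration 2: edges from {n15,n36} -> (n13, dist=2), (n33, dist=2). [UNION drops 1 duplicate row(s)]
Iteration 3: edges from {n13,n33} -> (n33, dist=3).
Iteration 4: no outgoing edges from {n33}; recursion stops.
SUM(dist) = 0 + 1 + 1 + 2 + 2 + 3 = 9.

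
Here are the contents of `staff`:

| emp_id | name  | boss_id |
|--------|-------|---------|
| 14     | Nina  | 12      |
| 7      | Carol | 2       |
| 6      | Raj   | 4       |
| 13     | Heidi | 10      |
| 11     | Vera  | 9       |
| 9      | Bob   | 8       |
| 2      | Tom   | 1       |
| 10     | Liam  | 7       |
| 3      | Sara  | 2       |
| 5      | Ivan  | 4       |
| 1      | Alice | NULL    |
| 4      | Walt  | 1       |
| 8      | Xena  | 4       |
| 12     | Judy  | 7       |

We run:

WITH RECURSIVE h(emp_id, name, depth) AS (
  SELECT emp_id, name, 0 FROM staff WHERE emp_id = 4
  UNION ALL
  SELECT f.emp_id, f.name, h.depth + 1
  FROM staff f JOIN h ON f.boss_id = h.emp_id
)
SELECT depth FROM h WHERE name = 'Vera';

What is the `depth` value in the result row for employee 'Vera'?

3

Base: emp_id=4 (Walt) at depth 0.
Iteration 1: rows with boss_id in {4} -> Ivan (id 5, depth 1), Raj (id 6, depth 1), Xena (id 8, depth 1).
Iteration 2: rows with boss_id in {5,6,8} -> Bob (id 9, depth 2).
Iteration 3: rows with boss_id in {9} -> Vera (id 11, depth 3).
Iteration 4: no rows with boss_id in {11}; recursion stops.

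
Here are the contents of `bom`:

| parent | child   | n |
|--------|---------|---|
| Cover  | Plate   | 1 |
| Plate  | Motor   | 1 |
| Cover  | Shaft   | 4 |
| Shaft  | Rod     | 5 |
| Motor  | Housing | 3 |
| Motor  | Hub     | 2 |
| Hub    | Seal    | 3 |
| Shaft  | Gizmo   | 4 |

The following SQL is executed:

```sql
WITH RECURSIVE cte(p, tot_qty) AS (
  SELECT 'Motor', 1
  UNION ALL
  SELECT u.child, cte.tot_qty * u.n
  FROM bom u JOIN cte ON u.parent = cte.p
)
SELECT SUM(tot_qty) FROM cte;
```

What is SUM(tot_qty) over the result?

Base: (Motor, tot_qty=1).
Iteration 1: components of {Motor} -> Housing = 1*3 = 3, Hub = 1*2 = 2.
Iteration 2: components of {Housing,Hub} -> Seal = 2*3 = 6.
Iteration 3: no further components; recursion stops.
SUM(tot_qty) = 1 + 3 + 2 + 6 = 12.

12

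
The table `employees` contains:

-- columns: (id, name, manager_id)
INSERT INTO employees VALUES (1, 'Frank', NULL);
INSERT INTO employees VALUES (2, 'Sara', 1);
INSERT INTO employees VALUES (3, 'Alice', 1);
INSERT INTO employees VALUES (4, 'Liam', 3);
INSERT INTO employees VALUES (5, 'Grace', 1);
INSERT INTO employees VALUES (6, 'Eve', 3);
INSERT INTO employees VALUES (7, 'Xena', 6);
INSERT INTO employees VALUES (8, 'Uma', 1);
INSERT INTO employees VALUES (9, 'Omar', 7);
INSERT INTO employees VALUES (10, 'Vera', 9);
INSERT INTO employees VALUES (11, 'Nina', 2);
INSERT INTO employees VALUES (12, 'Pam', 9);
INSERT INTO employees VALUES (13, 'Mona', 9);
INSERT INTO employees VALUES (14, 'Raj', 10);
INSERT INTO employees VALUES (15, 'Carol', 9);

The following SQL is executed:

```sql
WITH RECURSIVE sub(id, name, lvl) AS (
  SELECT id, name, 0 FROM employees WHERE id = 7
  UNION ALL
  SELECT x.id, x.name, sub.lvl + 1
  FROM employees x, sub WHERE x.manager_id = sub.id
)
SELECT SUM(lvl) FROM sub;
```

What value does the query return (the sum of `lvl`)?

12

Base: id=7 (Xena) at lvl 0.
Iteration 1: rows with manager_id in {7} -> Omar (id 9, lvl 1).
Iteration 2: rows with manager_id in {9} -> Vera (id 10, lvl 2), Pam (id 12, lvl 2), Mona (id 13, lvl 2), Carol (id 15, lvl 2).
Iteration 3: rows with manager_id in {10,12,13,15} -> Raj (id 14, lvl 3).
Iteration 4: no rows with manager_id in {14}; recursion stops.
SUM(lvl) = 0 + 1 + 2 + 2 + 2 + 2 + 3 = 12.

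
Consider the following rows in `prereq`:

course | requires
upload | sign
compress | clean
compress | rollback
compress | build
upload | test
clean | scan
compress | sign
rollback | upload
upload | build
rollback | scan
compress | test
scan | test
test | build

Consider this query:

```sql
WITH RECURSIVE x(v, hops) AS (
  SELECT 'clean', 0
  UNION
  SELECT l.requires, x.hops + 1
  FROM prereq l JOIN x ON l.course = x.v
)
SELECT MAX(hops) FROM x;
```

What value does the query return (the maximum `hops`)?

Base: (clean, hops=0).
Iteration 1: edges from {clean} -> (scan, hops=1).
Iteration 2: edges from {scan} -> (test, hops=2).
Iteration 3: edges from {test} -> (build, hops=3).
Iteration 4: no outgoing edges from {build}; recursion stops.
hops values: 0, 1, 2, 3; the maximum is 3.

3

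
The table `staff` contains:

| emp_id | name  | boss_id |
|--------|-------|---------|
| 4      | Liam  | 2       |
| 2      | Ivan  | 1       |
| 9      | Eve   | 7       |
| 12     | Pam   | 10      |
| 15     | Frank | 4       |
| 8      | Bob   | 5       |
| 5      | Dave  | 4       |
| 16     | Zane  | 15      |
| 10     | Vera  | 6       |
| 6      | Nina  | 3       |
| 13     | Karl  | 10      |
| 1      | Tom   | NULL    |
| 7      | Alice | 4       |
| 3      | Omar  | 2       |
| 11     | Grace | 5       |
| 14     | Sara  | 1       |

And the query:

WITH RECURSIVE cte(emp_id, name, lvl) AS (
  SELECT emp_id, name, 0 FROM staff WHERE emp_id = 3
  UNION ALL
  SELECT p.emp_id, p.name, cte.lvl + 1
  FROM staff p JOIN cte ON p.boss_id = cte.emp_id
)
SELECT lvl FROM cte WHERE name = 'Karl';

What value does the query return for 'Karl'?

3

Base: emp_id=3 (Omar) at lvl 0.
Iteration 1: rows with boss_id in {3} -> Nina (id 6, lvl 1).
Iteration 2: rows with boss_id in {6} -> Vera (id 10, lvl 2).
Iteration 3: rows with boss_id in {10} -> Pam (id 12, lvl 3), Karl (id 13, lvl 3).
Iteration 4: no rows with boss_id in {12,13}; recursion stops.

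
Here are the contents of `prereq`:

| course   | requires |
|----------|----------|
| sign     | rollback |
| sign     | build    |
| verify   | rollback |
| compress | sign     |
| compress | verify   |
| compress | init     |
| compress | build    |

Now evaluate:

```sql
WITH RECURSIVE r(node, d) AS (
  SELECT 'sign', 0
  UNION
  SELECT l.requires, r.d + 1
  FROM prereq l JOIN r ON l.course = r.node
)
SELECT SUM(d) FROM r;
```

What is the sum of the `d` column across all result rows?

Base: (sign, d=0).
Iteration 1: edges from {sign} -> (build, d=1), (rollback, d=1).
Iteration 2: no outgoing edges from {build,rollback}; recursion stops.
SUM(d) = 0 + 1 + 1 = 2.

2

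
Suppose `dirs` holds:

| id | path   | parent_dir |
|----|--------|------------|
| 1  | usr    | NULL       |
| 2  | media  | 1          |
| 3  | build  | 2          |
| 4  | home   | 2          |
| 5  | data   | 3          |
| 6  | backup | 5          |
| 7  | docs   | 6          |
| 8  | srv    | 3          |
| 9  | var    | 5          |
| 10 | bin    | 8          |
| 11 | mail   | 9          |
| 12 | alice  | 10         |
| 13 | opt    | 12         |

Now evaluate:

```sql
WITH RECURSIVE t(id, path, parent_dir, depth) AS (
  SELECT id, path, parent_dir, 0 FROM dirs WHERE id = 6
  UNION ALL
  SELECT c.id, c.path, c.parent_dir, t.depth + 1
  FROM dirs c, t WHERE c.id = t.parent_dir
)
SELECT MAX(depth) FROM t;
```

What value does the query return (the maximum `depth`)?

Base: id=6 (backup), parent_dir=5, depth 0.
Iteration 1: join on id=5 -> data (id 5, parent_dir=3, depth 1).
Iteration 2: join on id=3 -> build (id 3, parent_dir=2, depth 2).
Iteration 3: join on id=2 -> media (id 2, parent_dir=1, depth 3).
Iteration 4: join on id=1 -> usr (id 1, parent_dir=NULL, depth 4).
Iteration 5: parent_dir is NULL; no match; recursion stops.
depth values: 0, 1, 2, 3, 4; the maximum is 4.

4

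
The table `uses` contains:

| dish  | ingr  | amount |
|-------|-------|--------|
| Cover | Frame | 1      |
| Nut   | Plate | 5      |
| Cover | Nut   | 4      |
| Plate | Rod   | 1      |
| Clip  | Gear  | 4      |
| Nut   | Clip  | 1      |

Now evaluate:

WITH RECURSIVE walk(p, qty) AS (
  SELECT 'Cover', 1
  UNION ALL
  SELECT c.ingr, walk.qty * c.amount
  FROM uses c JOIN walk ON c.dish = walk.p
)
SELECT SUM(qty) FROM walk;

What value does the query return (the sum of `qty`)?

66

Base: (Cover, qty=1).
Iteration 1: components of {Cover} -> Frame = 1*1 = 1, Nut = 1*4 = 4.
Iteration 2: components of {Frame,Nut} -> Clip = 4*1 = 4, Plate = 4*5 = 20.
Iteration 3: components of {Clip,Plate} -> Gear = 4*4 = 16, Rod = 20*1 = 20.
Iteration 4: no further components; recursion stops.
SUM(qty) = 1 + 4 + 1 + 20 + 4 + 20 + 16 = 66.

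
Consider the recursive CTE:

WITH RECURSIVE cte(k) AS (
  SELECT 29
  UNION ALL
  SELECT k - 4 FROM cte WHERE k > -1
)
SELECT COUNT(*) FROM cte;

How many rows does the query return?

Base: k=29.
Iteration 1: 29 > -1 holds -> k = 29 - 4 = 25.
Iteration 2: 25 > -1 holds -> k = 25 - 4 = 21.
Iteration 3: 21 > -1 holds -> k = 21 - 4 = 17.
Iteration 4: 17 > -1 holds -> k = 17 - 4 = 13.
Iteration 5: 13 > -1 holds -> k = 13 - 4 = 9.
Iteration 6: 9 > -1 holds -> k = 9 - 4 = 5.
Iteration 7: 5 > -1 holds -> k = 5 - 4 = 1.
Iteration 8: 1 > -1 holds -> k = 1 - 4 = -3.
Iteration 9: -3 > -1 fails; recursion stops.
Total rows emitted: 9.

9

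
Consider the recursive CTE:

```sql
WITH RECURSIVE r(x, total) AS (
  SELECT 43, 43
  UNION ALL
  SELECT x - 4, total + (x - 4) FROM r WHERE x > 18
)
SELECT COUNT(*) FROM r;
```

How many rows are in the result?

Base: x=43, total=43.
Iteration 1: 43 > 18 holds -> x = 43 - 4 = 39, total = 43 + 39 = 82.
Iteration 2: 39 > 18 holds -> x = 39 - 4 = 35, total = 82 + 35 = 117.
Iteration 3: 35 > 18 holds -> x = 35 - 4 = 31, total = 117 + 31 = 148.
Iteration 4: 31 > 18 holds -> x = 31 - 4 = 27, total = 148 + 27 = 175.
Iteration 5: 27 > 18 holds -> x = 27 - 4 = 23, total = 175 + 23 = 198.
Iteration 6: 23 > 18 holds -> x = 23 - 4 = 19, total = 198 + 19 = 217.
Iteration 7: 19 > 18 holds -> x = 19 - 4 = 15, total = 217 + 15 = 232.
Iteration 8: 15 > 18 fails; recursion stops.
Total rows emitted: 8.

8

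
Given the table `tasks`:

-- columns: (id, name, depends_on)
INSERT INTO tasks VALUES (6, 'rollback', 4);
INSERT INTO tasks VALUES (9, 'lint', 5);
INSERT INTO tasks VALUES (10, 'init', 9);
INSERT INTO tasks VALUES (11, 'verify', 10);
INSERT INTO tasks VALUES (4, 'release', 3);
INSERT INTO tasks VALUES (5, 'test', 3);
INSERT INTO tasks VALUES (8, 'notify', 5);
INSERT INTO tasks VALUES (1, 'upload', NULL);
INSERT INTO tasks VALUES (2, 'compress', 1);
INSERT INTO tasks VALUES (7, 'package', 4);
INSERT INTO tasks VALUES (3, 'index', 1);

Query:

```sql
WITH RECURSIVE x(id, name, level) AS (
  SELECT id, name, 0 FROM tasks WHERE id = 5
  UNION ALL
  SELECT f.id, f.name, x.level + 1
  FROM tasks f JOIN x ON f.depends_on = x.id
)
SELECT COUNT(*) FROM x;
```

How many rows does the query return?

5

Base: id=5 (test) at level 0.
Iteration 1: rows with depends_on in {5} -> notify (id 8, level 1), lint (id 9, level 1).
Iteration 2: rows with depends_on in {8,9} -> init (id 10, level 2).
Iteration 3: rows with depends_on in {10} -> verify (id 11, level 3).
Iteration 4: no rows with depends_on in {11}; recursion stops.
Total rows emitted: 5.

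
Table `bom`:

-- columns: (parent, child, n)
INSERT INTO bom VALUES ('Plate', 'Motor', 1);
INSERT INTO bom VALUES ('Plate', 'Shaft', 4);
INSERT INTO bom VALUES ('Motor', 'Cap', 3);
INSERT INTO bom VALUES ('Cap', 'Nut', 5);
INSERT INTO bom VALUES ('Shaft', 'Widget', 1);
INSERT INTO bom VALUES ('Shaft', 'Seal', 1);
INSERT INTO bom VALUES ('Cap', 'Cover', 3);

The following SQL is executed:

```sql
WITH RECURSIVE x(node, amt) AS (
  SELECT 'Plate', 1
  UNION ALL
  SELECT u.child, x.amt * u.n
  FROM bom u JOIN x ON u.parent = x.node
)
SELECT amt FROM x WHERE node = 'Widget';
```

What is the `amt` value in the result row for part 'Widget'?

4

Base: (Plate, amt=1).
Iteration 1: components of {Plate} -> Motor = 1*1 = 1, Shaft = 1*4 = 4.
Iteration 2: components of {Motor,Shaft} -> Cap = 1*3 = 3, Seal = 4*1 = 4, Widget = 4*1 = 4.
Iteration 3: components of {Cap,Seal,Widget} -> Cover = 3*3 = 9, Nut = 3*5 = 15.
Iteration 4: no further components; recursion stops.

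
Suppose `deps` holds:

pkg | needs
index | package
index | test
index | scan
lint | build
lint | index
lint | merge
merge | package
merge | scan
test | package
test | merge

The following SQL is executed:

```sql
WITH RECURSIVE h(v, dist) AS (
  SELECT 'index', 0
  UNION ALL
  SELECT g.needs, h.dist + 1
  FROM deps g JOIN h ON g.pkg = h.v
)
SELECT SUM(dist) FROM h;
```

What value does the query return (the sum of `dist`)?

Base: (index, dist=0).
Iteration 1: edges from {index} -> (package, dist=1), (scan, dist=1), (test, dist=1).
Iteration 2: edges from {package,scan,test} -> (merge, dist=2), (package, dist=2).
Iteration 3: edges from {merge,package} -> (package, dist=3), (scan, dist=3).
Iteration 4: no outgoing edges from {package,scan}; recursion stops.
SUM(dist) = 0 + 1 + 1 + 1 + 2 + 2 + 3 + 3 = 13.

13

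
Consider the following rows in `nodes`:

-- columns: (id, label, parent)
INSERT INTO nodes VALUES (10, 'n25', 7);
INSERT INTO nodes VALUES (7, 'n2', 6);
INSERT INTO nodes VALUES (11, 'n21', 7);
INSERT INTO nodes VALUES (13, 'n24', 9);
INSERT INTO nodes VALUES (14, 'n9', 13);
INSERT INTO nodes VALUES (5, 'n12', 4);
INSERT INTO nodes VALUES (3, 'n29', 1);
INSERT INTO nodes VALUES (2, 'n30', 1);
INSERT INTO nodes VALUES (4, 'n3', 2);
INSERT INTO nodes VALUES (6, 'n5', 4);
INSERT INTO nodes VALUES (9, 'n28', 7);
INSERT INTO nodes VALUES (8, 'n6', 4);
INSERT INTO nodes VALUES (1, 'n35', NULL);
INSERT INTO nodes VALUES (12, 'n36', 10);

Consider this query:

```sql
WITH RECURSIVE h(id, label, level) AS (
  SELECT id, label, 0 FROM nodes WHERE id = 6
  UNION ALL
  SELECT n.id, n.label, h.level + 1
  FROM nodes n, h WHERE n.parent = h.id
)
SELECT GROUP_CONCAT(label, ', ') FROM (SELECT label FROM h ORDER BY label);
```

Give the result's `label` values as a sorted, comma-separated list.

Base: id=6 (n5) at level 0.
Iteration 1: rows with parent in {6} -> n2 (id 7, level 1).
Iteration 2: rows with parent in {7} -> n28 (id 9, level 2), n25 (id 10, level 2), n21 (id 11, level 2).
Iteration 3: rows with parent in {9,10,11} -> n36 (id 12, level 3), n24 (id 13, level 3).
Iteration 4: rows with parent in {12,13} -> n9 (id 14, level 4).
Iteration 5: no rows with parent in {14}; recursion stops.

n2, n21, n24, n25, n28, n36, n5, n9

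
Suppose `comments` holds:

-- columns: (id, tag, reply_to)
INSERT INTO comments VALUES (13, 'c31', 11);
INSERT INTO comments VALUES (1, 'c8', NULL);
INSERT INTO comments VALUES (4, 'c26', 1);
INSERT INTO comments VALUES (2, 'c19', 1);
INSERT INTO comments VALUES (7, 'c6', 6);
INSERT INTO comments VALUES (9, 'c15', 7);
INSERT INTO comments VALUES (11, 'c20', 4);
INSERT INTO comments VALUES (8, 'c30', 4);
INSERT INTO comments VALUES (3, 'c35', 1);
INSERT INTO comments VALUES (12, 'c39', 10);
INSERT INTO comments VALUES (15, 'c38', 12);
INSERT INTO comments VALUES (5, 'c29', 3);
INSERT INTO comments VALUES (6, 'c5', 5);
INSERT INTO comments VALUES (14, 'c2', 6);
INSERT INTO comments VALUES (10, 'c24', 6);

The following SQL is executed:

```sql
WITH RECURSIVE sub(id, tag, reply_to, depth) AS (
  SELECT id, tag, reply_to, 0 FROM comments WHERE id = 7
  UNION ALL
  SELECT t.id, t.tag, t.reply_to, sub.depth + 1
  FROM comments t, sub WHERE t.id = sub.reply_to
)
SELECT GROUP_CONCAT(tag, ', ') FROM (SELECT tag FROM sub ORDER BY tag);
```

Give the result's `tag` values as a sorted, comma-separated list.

Base: id=7 (c6), reply_to=6, depth 0.
Iteration 1: join on id=6 -> c5 (id 6, reply_to=5, depth 1).
Iteration 2: join on id=5 -> c29 (id 5, reply_to=3, depth 2).
Iteration 3: join on id=3 -> c35 (id 3, reply_to=1, depth 3).
Iteration 4: join on id=1 -> c8 (id 1, reply_to=NULL, depth 4).
Iteration 5: reply_to is NULL; no match; recursion stops.

c29, c35, c5, c6, c8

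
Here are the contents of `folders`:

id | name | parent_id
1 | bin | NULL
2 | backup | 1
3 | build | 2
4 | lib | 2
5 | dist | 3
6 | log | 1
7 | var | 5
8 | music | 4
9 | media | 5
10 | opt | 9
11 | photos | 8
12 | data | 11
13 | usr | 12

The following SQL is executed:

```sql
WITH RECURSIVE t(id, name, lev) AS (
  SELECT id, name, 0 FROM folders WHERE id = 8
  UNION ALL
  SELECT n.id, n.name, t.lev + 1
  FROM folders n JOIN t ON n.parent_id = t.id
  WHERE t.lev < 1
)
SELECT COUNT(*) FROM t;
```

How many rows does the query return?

Base: id=8 (music) at lev 0.
Iteration 1: rows with parent_id in {8} -> photos (id 11, lev 1).
Iteration 2: lev < 1 fails for all current rows; recursion stops.
Total rows emitted: 2.

2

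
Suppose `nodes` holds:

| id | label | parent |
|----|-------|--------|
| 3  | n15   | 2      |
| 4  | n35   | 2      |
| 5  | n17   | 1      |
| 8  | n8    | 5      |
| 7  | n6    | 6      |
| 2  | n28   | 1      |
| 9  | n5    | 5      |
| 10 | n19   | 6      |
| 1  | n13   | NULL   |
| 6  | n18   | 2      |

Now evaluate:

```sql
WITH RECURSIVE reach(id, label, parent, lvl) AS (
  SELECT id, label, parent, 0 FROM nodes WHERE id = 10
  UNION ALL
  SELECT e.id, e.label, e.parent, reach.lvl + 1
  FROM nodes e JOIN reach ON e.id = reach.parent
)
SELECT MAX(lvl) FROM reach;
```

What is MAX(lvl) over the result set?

Base: id=10 (n19), parent=6, lvl 0.
Iteration 1: join on id=6 -> n18 (id 6, parent=2, lvl 1).
Iteration 2: join on id=2 -> n28 (id 2, parent=1, lvl 2).
Iteration 3: join on id=1 -> n13 (id 1, parent=NULL, lvl 3).
Iteration 4: parent is NULL; no match; recursion stops.
lvl values: 0, 1, 2, 3; the maximum is 3.

3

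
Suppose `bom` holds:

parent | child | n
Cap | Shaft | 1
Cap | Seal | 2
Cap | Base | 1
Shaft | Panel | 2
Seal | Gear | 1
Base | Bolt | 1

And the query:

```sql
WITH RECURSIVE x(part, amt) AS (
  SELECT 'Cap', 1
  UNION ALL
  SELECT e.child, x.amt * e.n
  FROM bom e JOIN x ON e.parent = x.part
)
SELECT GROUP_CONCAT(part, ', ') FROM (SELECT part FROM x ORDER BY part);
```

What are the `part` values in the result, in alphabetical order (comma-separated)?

Base, Bolt, Cap, Gear, Panel, Seal, Shaft

Base: (Cap, amt=1).
Iteration 1: components of {Cap} -> Base = 1*1 = 1, Seal = 1*2 = 2, Shaft = 1*1 = 1.
Iteration 2: components of {Base,Seal,Shaft} -> Bolt = 1*1 = 1, Gear = 2*1 = 2, Panel = 1*2 = 2.
Iteration 3: no further components; recursion stops.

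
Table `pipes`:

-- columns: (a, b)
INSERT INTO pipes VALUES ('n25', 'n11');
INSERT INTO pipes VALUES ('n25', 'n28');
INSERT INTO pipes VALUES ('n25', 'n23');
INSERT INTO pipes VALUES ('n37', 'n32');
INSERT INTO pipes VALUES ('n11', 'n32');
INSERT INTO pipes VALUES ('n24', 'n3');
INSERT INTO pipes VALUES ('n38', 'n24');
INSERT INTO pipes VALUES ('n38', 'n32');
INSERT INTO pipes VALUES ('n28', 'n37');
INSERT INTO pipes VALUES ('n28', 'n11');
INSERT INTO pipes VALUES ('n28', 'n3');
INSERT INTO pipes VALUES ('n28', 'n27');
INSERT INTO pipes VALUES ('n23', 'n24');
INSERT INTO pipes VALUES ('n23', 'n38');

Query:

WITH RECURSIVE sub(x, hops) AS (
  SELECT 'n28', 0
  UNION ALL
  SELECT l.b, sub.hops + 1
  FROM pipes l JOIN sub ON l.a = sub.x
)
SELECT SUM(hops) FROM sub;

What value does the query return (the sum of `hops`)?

Base: (n28, hops=0).
Iteration 1: edges from {n28} -> (n11, hops=1), (n27, hops=1), (n3, hops=1), (n37, hops=1).
Iteration 2: edges from {n11,n27,n3,n37} -> (n32, hops=2) x2. [UNION ALL keeps all 2 new rows, including repeats]
Iteration 3: no outgoing edges from {n32}; recursion stops.
SUM(hops) = 0 + 1 + 1 + 1 + 1 + 2 + 2 = 8.

8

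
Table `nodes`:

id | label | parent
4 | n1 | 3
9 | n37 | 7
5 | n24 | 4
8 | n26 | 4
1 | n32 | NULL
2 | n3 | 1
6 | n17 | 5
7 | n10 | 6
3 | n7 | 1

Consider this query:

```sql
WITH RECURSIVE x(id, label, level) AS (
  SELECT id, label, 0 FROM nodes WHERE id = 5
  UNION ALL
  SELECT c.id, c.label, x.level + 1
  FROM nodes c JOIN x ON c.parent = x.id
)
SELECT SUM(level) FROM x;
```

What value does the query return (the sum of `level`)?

Base: id=5 (n24) at level 0.
Iteration 1: rows with parent in {5} -> n17 (id 6, level 1).
Iteration 2: rows with parent in {6} -> n10 (id 7, level 2).
Iteration 3: rows with parent in {7} -> n37 (id 9, level 3).
Iteration 4: no rows with parent in {9}; recursion stops.
SUM(level) = 0 + 1 + 2 + 3 = 6.

6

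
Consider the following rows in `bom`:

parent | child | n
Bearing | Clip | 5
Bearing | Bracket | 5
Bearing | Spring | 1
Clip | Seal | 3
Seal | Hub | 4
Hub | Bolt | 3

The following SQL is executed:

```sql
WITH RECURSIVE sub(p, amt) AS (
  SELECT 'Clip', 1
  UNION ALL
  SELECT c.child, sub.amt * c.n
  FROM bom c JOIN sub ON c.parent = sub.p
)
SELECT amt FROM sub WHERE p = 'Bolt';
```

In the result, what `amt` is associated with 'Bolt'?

Base: (Clip, amt=1).
Iteration 1: components of {Clip} -> Seal = 1*3 = 3.
Iteration 2: components of {Seal} -> Hub = 3*4 = 12.
Iteration 3: components of {Hub} -> Bolt = 12*3 = 36.
Iteration 4: no further components; recursion stops.

36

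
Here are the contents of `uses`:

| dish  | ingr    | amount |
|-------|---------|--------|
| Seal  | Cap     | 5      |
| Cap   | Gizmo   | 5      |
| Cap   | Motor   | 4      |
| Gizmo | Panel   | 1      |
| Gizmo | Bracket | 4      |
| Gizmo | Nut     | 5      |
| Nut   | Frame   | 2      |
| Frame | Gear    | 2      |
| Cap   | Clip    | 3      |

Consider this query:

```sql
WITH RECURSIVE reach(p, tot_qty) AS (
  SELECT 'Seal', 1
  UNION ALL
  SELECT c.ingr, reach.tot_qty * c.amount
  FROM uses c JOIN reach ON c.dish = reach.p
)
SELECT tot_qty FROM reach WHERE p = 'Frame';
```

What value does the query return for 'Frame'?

250

Base: (Seal, tot_qty=1).
Iteration 1: components of {Seal} -> Cap = 1*5 = 5.
Iteration 2: components of {Cap} -> Clip = 5*3 = 15, Gizmo = 5*5 = 25, Motor = 5*4 = 20.
Iteration 3: components of {Clip,Gizmo,Motor} -> Bracket = 25*4 = 100, Nut = 25*5 = 125, Panel = 25*1 = 25.
Iteration 4: components of {Bracket,Nut,Panel} -> Frame = 125*2 = 250.
Iteration 5: components of {Frame} -> Gear = 250*2 = 500.
Iteration 6: no further components; recursion stops.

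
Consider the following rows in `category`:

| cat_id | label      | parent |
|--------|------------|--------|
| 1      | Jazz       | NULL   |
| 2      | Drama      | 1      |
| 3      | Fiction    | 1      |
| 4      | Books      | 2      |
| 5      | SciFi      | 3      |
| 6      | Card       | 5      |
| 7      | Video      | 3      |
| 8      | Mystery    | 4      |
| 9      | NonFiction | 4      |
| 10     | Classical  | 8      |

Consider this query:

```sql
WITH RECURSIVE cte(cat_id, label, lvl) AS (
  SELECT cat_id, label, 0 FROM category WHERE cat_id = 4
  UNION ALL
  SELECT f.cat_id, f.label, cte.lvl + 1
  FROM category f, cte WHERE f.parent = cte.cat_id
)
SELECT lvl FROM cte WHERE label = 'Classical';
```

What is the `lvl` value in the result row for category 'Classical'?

Base: cat_id=4 (Books) at lvl 0.
Iteration 1: rows with parent in {4} -> Mystery (id 8, lvl 1), NonFiction (id 9, lvl 1).
Iteration 2: rows with parent in {8,9} -> Classical (id 10, lvl 2).
Iteration 3: no rows with parent in {10}; recursion stops.

2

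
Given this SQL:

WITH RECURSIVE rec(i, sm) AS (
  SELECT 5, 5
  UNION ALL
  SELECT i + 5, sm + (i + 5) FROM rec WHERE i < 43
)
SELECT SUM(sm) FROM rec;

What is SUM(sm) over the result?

Base: i=5, sm=5.
Iteration 1: 5 < 43 holds -> i = 5 + 5 = 10, sm = 5 + 10 = 15.
Iteration 2: 10 < 43 holds -> i = 10 + 5 = 15, sm = 15 + 15 = 30.
Iteration 3: 15 < 43 holds -> i = 15 + 5 = 20, sm = 30 + 20 = 50.
Iteration 4: 20 < 43 holds -> i = 20 + 5 = 25, sm = 50 + 25 = 75.
Iteration 5: 25 < 43 holds -> i = 25 + 5 = 30, sm = 75 + 30 = 105.
Iteration 6: 30 < 43 holds -> i = 30 + 5 = 35, sm = 105 + 35 = 140.
Iteration 7: 35 < 43 holds -> i = 35 + 5 = 40, sm = 140 + 40 = 180.
Iteration 8: 40 < 43 holds -> i = 40 + 5 = 45, sm = 180 + 45 = 225.
Iteration 9: 45 < 43 fails; recursion stops.
SUM(sm) = 5 + 15 + 30 + 50 + 75 + 105 + 140 + 180 + 225 = 825.

825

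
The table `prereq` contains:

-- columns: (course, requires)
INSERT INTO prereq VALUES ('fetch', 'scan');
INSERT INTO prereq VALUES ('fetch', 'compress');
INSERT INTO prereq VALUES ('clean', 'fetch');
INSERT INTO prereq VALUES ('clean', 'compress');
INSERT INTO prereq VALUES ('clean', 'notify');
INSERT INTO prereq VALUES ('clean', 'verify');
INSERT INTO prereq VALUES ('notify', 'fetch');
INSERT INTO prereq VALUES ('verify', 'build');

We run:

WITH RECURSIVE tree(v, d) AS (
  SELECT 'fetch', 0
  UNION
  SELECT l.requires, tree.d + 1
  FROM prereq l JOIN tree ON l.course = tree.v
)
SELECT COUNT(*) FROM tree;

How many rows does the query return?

3

Base: (fetch, d=0).
Iteration 1: edges from {fetch} -> (compress, d=1), (scan, d=1).
Iteration 2: no outgoing edges from {compress,scan}; recursion stops.
Total rows emitted: 3.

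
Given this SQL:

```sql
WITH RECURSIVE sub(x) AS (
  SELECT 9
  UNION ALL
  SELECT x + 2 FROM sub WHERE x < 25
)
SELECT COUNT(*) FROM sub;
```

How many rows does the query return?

9

Base: x=9.
Iteration 1: 9 < 25 holds -> x = 9 + 2 = 11.
Iteration 2: 11 < 25 holds -> x = 11 + 2 = 13.
Iteration 3: 13 < 25 holds -> x = 13 + 2 = 15.
Iteration 4: 15 < 25 holds -> x = 15 + 2 = 17.
Iteration 5: 17 < 25 holds -> x = 17 + 2 = 19.
Iteration 6: 19 < 25 holds -> x = 19 + 2 = 21.
Iteration 7: 21 < 25 holds -> x = 21 + 2 = 23.
Iteration 8: 23 < 25 holds -> x = 23 + 2 = 25.
Iteration 9: 25 < 25 fails; recursion stops.
Total rows emitted: 9.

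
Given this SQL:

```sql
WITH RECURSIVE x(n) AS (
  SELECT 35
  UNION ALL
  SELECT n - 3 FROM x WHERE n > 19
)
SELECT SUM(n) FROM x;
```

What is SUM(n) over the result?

182

Base: n=35.
Iteration 1: 35 > 19 holds -> n = 35 - 3 = 32.
Iteration 2: 32 > 19 holds -> n = 32 - 3 = 29.
Iteration 3: 29 > 19 holds -> n = 29 - 3 = 26.
Iteration 4: 26 > 19 holds -> n = 26 - 3 = 23.
Iteration 5: 23 > 19 holds -> n = 23 - 3 = 20.
Iteration 6: 20 > 19 holds -> n = 20 - 3 = 17.
Iteration 7: 17 > 19 fails; recursion stops.
SUM(n) = 35 + 32 + 29 + 26 + 23 + 20 + 17 = 182.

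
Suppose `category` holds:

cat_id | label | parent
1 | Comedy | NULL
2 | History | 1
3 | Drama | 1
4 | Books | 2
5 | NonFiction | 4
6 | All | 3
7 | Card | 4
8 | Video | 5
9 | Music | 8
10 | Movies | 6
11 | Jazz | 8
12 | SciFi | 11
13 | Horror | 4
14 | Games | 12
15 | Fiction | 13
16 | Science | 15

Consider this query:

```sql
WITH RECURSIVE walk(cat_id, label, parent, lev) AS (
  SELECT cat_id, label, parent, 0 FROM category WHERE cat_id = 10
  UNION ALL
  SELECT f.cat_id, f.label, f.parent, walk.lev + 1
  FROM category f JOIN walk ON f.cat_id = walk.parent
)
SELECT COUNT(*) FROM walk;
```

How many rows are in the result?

4

Base: cat_id=10 (Movies), parent=6, lev 0.
Iteration 1: join on cat_id=6 -> All (id 6, parent=3, lev 1).
Iteration 2: join on cat_id=3 -> Drama (id 3, parent=1, lev 2).
Iteration 3: join on cat_id=1 -> Comedy (id 1, parent=NULL, lev 3).
Iteration 4: parent is NULL; no match; recursion stops.
Total rows emitted: 4.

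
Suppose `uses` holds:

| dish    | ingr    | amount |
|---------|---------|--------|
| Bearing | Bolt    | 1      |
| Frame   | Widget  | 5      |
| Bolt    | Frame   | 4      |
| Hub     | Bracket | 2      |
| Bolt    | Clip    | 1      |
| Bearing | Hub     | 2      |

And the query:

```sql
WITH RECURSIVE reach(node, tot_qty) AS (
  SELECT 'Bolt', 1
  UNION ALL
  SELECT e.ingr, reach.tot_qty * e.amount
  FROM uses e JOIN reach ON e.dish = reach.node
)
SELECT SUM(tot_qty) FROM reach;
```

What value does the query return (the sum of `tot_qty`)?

26

Base: (Bolt, tot_qty=1).
Iteration 1: components of {Bolt} -> Clip = 1*1 = 1, Frame = 1*4 = 4.
Iteration 2: components of {Clip,Frame} -> Widget = 4*5 = 20.
Iteration 3: no further components; recursion stops.
SUM(tot_qty) = 1 + 1 + 4 + 20 = 26.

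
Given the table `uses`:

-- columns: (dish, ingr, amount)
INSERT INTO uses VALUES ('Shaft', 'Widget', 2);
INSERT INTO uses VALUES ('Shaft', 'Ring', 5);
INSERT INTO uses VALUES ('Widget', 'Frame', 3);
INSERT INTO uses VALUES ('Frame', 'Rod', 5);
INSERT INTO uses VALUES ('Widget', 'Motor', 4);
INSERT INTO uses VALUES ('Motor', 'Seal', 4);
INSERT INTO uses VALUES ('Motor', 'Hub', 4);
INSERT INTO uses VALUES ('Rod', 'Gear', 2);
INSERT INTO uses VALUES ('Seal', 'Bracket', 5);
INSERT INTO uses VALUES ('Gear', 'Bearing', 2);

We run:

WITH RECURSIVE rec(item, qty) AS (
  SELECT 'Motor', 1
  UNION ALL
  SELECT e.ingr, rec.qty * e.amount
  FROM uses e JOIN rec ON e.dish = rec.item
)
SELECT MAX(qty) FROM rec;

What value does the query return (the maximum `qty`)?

20

Base: (Motor, qty=1).
Iteration 1: components of {Motor} -> Hub = 1*4 = 4, Seal = 1*4 = 4.
Iteration 2: components of {Hub,Seal} -> Bracket = 4*5 = 20.
Iteration 3: no further components; recursion stops.
qty values: 1, 4, 4, 20; the maximum is 20.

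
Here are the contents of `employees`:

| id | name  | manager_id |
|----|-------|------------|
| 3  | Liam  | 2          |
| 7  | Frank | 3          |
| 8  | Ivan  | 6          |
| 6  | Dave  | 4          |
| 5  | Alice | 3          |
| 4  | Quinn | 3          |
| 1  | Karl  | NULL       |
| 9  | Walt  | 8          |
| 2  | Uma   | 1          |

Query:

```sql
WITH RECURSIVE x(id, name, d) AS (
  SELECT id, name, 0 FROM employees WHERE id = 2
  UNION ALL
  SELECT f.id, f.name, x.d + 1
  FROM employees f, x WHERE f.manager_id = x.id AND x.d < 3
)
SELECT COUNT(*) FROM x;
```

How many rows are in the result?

Base: id=2 (Uma) at d 0.
Iteration 1: rows with manager_id in {2} -> Liam (id 3, d 1).
Iteration 2: rows with manager_id in {3} -> Quinn (id 4, d 2), Alice (id 5, d 2), Frank (id 7, d 2).
Iteration 3: rows with manager_id in {4,5,7} -> Dave (id 6, d 3).
Iteration 4: d < 3 fails for all current rows; recursion stops.
Total rows emitted: 6.

6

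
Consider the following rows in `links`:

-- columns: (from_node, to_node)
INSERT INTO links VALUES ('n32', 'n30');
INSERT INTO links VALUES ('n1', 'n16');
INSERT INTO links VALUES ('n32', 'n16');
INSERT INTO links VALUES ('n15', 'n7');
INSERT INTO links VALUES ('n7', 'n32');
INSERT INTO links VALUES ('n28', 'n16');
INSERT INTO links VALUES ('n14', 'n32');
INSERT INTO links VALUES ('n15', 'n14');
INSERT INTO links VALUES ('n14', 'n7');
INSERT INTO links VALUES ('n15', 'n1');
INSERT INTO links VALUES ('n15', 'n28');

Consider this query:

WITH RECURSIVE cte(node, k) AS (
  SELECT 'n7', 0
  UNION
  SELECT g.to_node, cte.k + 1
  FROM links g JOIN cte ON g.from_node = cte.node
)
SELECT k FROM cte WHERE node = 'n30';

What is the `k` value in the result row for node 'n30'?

2

Base: (n7, k=0).
Iteration 1: edges from {n7} -> (n32, k=1).
Iteration 2: edges from {n32} -> (n16, k=2), (n30, k=2).
Iteration 3: no outgoing edges from {n16,n30}; recursion stops.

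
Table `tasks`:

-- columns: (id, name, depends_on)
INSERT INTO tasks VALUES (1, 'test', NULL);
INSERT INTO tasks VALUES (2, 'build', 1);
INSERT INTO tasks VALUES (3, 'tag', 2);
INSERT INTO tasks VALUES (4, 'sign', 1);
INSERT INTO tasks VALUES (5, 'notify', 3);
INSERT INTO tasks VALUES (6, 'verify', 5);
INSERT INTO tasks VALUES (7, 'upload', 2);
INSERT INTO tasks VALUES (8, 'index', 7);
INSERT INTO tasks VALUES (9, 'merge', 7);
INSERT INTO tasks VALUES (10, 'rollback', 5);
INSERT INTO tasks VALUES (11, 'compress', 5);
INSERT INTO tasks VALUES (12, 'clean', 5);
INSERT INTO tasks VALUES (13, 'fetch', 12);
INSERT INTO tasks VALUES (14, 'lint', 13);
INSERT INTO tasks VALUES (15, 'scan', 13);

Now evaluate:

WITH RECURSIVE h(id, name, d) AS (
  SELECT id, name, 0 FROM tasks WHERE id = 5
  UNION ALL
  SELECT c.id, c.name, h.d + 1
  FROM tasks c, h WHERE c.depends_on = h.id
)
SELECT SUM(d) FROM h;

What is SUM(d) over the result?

12

Base: id=5 (notify) at d 0.
Iteration 1: rows with depends_on in {5} -> verify (id 6, d 1), rollback (id 10, d 1), compress (id 11, d 1), clean (id 12, d 1).
Iteration 2: rows with depends_on in {6,10,11,12} -> fetch (id 13, d 2).
Iteration 3: rows with depends_on in {13} -> lint (id 14, d 3), scan (id 15, d 3).
Iteration 4: no rows with depends_on in {14,15}; recursion stops.
SUM(d) = 0 + 1 + 1 + 1 + 1 + 2 + 3 + 3 = 12.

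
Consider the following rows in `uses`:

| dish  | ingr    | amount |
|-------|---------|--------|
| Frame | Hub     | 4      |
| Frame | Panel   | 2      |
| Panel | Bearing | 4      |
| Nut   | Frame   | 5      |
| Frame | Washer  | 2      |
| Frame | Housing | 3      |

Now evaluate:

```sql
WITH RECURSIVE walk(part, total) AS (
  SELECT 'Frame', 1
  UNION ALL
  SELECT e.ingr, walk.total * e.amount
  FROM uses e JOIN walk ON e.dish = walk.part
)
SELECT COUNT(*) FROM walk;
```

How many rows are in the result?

6

Base: (Frame, total=1).
Iteration 1: components of {Frame} -> Housing = 1*3 = 3, Hub = 1*4 = 4, Panel = 1*2 = 2, Washer = 1*2 = 2.
Iteration 2: components of {Housing,Hub,Panel,Washer} -> Bearing = 2*4 = 8.
Iteration 3: no further components; recursion stops.
Total rows emitted: 6.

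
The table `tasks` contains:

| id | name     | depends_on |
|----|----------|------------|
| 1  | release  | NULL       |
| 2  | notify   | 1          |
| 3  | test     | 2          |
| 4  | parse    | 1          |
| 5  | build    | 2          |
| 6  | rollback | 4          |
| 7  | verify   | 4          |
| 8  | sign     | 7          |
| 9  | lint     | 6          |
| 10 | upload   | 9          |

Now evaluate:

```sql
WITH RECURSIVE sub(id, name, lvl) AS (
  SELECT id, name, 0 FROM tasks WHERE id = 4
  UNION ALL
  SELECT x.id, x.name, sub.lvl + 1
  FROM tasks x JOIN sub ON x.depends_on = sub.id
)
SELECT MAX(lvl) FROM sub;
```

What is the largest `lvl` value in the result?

3

Base: id=4 (parse) at lvl 0.
Iteration 1: rows with depends_on in {4} -> rollback (id 6, lvl 1), verify (id 7, lvl 1).
Iteration 2: rows with depends_on in {6,7} -> sign (id 8, lvl 2), lint (id 9, lvl 2).
Iteration 3: rows with depends_on in {8,9} -> upload (id 10, lvl 3).
Iteration 4: no rows with depends_on in {10}; recursion stops.
lvl values: 0, 1, 1, 2, 2, 3; the maximum is 3.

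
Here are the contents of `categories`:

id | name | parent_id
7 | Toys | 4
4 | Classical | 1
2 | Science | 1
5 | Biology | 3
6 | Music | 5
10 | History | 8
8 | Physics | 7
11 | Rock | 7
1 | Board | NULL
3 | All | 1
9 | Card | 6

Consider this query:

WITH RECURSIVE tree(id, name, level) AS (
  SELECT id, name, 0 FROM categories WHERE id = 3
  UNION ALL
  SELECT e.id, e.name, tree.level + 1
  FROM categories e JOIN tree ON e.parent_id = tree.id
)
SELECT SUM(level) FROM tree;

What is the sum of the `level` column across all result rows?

Base: id=3 (All) at level 0.
Iteration 1: rows with parent_id in {3} -> Biology (id 5, level 1).
Iteration 2: rows with parent_id in {5} -> Music (id 6, level 2).
Iteration 3: rows with parent_id in {6} -> Card (id 9, level 3).
Iteration 4: no rows with parent_id in {9}; recursion stops.
SUM(level) = 0 + 1 + 2 + 3 = 6.

6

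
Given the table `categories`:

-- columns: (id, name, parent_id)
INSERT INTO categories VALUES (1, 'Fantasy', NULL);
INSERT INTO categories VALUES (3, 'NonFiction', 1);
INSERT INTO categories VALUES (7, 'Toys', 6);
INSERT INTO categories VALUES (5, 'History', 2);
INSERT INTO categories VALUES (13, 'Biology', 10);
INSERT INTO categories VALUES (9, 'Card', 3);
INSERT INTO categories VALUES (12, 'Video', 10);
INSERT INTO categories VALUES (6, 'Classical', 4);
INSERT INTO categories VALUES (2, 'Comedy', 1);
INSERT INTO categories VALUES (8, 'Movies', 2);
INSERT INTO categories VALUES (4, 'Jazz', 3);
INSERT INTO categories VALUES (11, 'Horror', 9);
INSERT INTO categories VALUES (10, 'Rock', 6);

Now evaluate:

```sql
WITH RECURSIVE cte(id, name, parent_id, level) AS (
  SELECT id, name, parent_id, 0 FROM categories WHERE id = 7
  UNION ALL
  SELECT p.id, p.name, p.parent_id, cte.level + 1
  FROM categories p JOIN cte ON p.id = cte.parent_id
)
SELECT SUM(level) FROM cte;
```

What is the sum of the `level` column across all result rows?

10

Base: id=7 (Toys), parent_id=6, level 0.
Iteration 1: join on id=6 -> Classical (id 6, parent_id=4, level 1).
Iteration 2: join on id=4 -> Jazz (id 4, parent_id=3, level 2).
Iteration 3: join on id=3 -> NonFiction (id 3, parent_id=1, level 3).
Iteration 4: join on id=1 -> Fantasy (id 1, parent_id=NULL, level 4).
Iteration 5: parent_id is NULL; no match; recursion stops.
SUM(level) = 0 + 1 + 2 + 3 + 4 = 10.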